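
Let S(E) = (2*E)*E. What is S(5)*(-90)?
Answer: -4500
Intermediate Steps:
S(E) = 2*E²
S(5)*(-90) = (2*5²)*(-90) = (2*25)*(-90) = 50*(-90) = -4500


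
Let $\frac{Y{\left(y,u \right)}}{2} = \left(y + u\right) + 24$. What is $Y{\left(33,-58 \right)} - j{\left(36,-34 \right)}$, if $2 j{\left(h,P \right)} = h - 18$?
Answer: $-11$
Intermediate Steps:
$Y{\left(y,u \right)} = 48 + 2 u + 2 y$ ($Y{\left(y,u \right)} = 2 \left(\left(y + u\right) + 24\right) = 2 \left(\left(u + y\right) + 24\right) = 2 \left(24 + u + y\right) = 48 + 2 u + 2 y$)
$j{\left(h,P \right)} = -9 + \frac{h}{2}$ ($j{\left(h,P \right)} = \frac{h - 18}{2} = \frac{-18 + h}{2} = -9 + \frac{h}{2}$)
$Y{\left(33,-58 \right)} - j{\left(36,-34 \right)} = \left(48 + 2 \left(-58\right) + 2 \cdot 33\right) - \left(-9 + \frac{1}{2} \cdot 36\right) = \left(48 - 116 + 66\right) - \left(-9 + 18\right) = -2 - 9 = -11$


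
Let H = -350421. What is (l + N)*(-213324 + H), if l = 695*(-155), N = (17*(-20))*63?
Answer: 72804848025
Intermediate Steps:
N = -21420 (N = -340*63 = -21420)
l = -107725
(l + N)*(-213324 + H) = (-107725 - 21420)*(-213324 - 350421) = -129145*(-563745) = 72804848025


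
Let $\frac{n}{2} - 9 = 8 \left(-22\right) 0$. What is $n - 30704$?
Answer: $-30686$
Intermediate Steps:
$n = 18$ ($n = 18 + 2 \cdot 8 \left(-22\right) 0 = 18 + 2 \left(\left(-176\right) 0\right) = 18 + 2 \cdot 0 = 18 + 0 = 18$)
$n - 30704 = 18 - 30704 = -30686$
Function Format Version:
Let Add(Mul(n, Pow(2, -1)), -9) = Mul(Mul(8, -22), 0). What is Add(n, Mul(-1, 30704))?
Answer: -30686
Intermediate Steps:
n = 18 (n = Add(18, Mul(2, Mul(Mul(8, -22), 0))) = Add(18, Mul(2, Mul(-176, 0))) = Add(18, Mul(2, 0)) = Add(18, 0) = 18)
Add(n, Mul(-1, 30704)) = Add(18, Mul(-1, 30704)) = Add(18, -30704) = -30686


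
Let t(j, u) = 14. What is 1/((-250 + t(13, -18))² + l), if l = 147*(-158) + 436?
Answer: 1/32906 ≈ 3.0390e-5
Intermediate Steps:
l = -22790 (l = -23226 + 436 = -22790)
1/((-250 + t(13, -18))² + l) = 1/((-250 + 14)² - 22790) = 1/((-236)² - 22790) = 1/(55696 - 22790) = 1/32906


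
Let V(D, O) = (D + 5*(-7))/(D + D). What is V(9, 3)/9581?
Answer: -1/6633 ≈ -0.00015076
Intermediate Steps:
V(D, O) = (-35 + D)/(2*D) (V(D, O) = (D - 35)/((2*D)) = (-35 + D)*(1/(2*D)) = (-35 + D)/(2*D))
V(9, 3)/9581 = ((½)*(-35 + 9)/9)/9581 = ((½)*(⅑)*(-26))*(1/9581) = -13/9*1/9581 = -1/6633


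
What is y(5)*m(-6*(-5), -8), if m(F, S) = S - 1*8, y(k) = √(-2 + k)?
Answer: -16*√3 ≈ -27.713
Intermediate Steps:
m(F, S) = -8 + S (m(F, S) = S - 8 = -8 + S)
y(5)*m(-6*(-5), -8) = √(-2 + 5)*(-8 - 8) = √3*(-16) = -16*√3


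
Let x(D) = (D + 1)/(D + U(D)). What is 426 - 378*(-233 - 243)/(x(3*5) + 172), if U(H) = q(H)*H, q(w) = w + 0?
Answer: 3798426/2581 ≈ 1471.7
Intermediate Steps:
q(w) = w
U(H) = H**2 (U(H) = H*H = H**2)
x(D) = (1 + D)/(D + D**2) (x(D) = (D + 1)/(D + D**2) = (1 + D)/(D + D**2))
426 - 378*(-233 - 243)/(x(3*5) + 172) = 426 - 378*(-233 - 243)/(1/(3*5) + 172) = 426 - (-179928)/(1/15 + 172) = 426 - (-179928)/2581/15 = 426 - (-179928)*15/2581 = 426 - 378*(-7140/2581) = 426 + 2698920/2581 = 3798426/2581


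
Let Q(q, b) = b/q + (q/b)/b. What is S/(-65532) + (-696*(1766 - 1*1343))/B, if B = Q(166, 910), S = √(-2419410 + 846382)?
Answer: -10117669489200/188399639 - I*√393257/32766 ≈ -53703.0 - 0.019139*I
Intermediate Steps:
S = 2*I*√393257 (S = √(-1573028) = 2*I*√393257 ≈ 1254.2*I)
Q(q, b) = b/q + q/b²
B = 188399639/34366150 (B = 910/166 + 166/910² = 910*(1/166) + 166*(1/828100) = 455/83 + 83/414050 = 188399639/34366150 ≈ 5.4821)
S/(-65532) + (-696*(1766 - 1*1343))/B = (2*I*√393257)/(-65532) + (-696*(1766 - 1*1343))/(188399639/34366150) = (2*I*√393257)*(-1/65532) - 696*(1766 - 1343)*(34366150/188399639) = -I*√393257/32766 - 696*423*(34366150/188399639) = -I*√393257/32766 - 294408*34366150/188399639 = -I*√393257/32766 - 10117669489200/188399639 = -10117669489200/188399639 - I*√393257/32766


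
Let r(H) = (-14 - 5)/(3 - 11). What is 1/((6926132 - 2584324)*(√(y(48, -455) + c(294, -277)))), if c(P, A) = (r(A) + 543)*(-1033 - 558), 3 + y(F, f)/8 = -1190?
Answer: -I*√1559530/5078384872680 ≈ -2.4591e-10*I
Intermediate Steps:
y(F, f) = -9544 (y(F, f) = -24 + 8*(-1190) = -24 - 9520 = -9544)
r(H) = 19/8 (r(H) = -19/(-8) = -19*(-⅛) = 19/8)
c(P, A) = -6941533/8 (c(P, A) = (19/8 + 543)*(-1033 - 558) = (4363/8)*(-1591) = -6941533/8)
1/((6926132 - 2584324)*(√(y(48, -455) + c(294, -277)))) = 1/((6926132 - 2584324)*(√(-9544 - 6941533/8))) = 1/(4341808*(√(-7017885/8))) = 1/(4341808*((3*I*√1559530/4))) = (-2*I*√1559530/2339295)/4341808 = -I*√1559530/5078384872680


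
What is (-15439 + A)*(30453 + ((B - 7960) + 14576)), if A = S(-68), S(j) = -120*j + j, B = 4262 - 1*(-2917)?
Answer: -325090056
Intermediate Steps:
B = 7179 (B = 4262 + 2917 = 7179)
S(j) = -119*j
A = 8092 (A = -119*(-68) = 8092)
(-15439 + A)*(30453 + ((B - 7960) + 14576)) = (-15439 + 8092)*(30453 + ((7179 - 7960) + 14576)) = -7347*(30453 + (-781 + 14576)) = -7347*(30453 + 13795) = -7347*44248 = -325090056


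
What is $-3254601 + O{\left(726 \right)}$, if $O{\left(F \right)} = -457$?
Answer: $-3255058$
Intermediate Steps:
$-3254601 + O{\left(726 \right)} = -3254601 - 457 = -3255058$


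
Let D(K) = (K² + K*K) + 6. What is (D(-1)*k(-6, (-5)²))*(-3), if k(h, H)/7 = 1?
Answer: -168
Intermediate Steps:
k(h, H) = 7 (k(h, H) = 7*1 = 7)
D(K) = 6 + 2*K² (D(K) = (K² + K²) + 6 = 2*K² + 6 = 6 + 2*K²)
(D(-1)*k(-6, (-5)²))*(-3) = ((6 + 2*(-1)²)*7)*(-3) = ((6 + 2*1)*7)*(-3) = ((6 + 2)*7)*(-3) = (8*7)*(-3) = 56*(-3) = -168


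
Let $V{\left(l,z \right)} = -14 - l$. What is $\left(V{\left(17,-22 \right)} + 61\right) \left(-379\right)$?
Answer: $-11370$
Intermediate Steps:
$\left(V{\left(17,-22 \right)} + 61\right) \left(-379\right) = \left(\left(-14 - 17\right) + 61\right) \left(-379\right) = \left(-31 + 61\right) \left(-379\right) = 30 \left(-379\right) = -11370$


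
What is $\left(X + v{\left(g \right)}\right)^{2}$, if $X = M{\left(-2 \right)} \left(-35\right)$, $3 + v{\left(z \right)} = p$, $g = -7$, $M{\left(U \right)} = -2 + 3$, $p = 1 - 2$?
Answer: $1521$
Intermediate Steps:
$p = -1$
$M{\left(U \right)} = 1$
$v{\left(z \right)} = -4$ ($v{\left(z \right)} = -3 - 1 = -4$)
$X = -35$ ($X = 1 \left(-35\right) = -35$)
$\left(X + v{\left(g \right)}\right)^{2} = \left(-35 - 4\right)^{2} = \left(-39\right)^{2} = 1521$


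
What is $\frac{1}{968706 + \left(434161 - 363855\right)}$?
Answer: $\frac{1}{1039012} \approx 9.6245 \cdot 10^{-7}$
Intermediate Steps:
$\frac{1}{968706 + \left(434161 - 363855\right)} = \frac{1}{968706 + 70306} = \frac{1}{1039012}$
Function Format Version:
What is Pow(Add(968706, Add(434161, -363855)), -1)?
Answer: Rational(1, 1039012) ≈ 9.6245e-7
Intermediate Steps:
Pow(Add(968706, Add(434161, -363855)), -1) = Pow(Add(968706, 70306), -1) = Pow(1039012, -1) = Rational(1, 1039012)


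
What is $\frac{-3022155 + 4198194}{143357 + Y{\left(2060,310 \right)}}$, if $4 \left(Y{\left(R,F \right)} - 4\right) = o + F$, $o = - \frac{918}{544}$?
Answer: $\frac{75266496}{9180037} \approx 8.1989$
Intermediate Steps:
$o = - \frac{27}{16}$ ($o = \left(-918\right) \frac{1}{544} = - \frac{27}{16} \approx -1.6875$)
$Y{\left(R,F \right)} = \frac{229}{64} + \frac{F}{4}$ ($Y{\left(R,F \right)} = 4 + \frac{- \frac{27}{16} + F}{4} = 4 + \left(- \frac{27}{64} + \frac{F}{4}\right) = \frac{229}{64} + \frac{F}{4}$)
$\frac{-3022155 + 4198194}{143357 + Y{\left(2060,310 \right)}} = \frac{-3022155 + 4198194}{143357 + \left(\frac{229}{64} + \frac{1}{4} \cdot 310\right)} = \frac{1176039}{143357 + \left(\frac{229}{64} + \frac{155}{2}\right)} = \frac{1176039}{143357 + \frac{5189}{64}} = \frac{1176039}{\frac{9180037}{64}} = 1176039 \cdot \frac{64}{9180037} = \frac{75266496}{9180037}$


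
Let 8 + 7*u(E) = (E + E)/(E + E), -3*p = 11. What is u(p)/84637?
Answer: -1/84637 ≈ -1.1815e-5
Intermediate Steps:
p = -11/3 (p = -⅓*11 = -11/3 ≈ -3.6667)
u(E) = -1 (u(E) = -8/7 + ((E + E)/(E + E))/7 = -8/7 + ((2*E)/((2*E)))/7 = -8/7 + ((2*E)*(1/(2*E)))/7 = -8/7 + (⅐)*1 = -8/7 + ⅐ = -1)
u(p)/84637 = -1/84637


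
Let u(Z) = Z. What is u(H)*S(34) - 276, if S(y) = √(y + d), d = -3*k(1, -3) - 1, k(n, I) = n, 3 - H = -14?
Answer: -276 + 17*√30 ≈ -182.89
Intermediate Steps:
H = 17 (H = 3 - 1*(-14) = 3 + 14 = 17)
d = -4 (d = -3*1 - 1 = -3 - 1 = -4)
S(y) = √(-4 + y) (S(y) = √(y - 4) = √(-4 + y))
u(H)*S(34) - 276 = 17*√(-4 + 34) - 276 = 17*√30 - 276 = -276 + 17*√30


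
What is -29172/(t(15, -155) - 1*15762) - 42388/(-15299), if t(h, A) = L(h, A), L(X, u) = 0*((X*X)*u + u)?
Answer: 185737014/40190473 ≈ 4.6214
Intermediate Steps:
L(X, u) = 0 (L(X, u) = 0*(X²*u + u) = 0*(u*X² + u) = 0*(u + u*X²) = 0)
t(h, A) = 0
-29172/(t(15, -155) - 1*15762) - 42388/(-15299) = -29172/(0 - 1*15762) - 42388/(-15299) = -29172/(0 - 15762) - 42388*(-1/15299) = -29172/(-15762) + 42388/15299 = -29172*(-1/15762) + 42388/15299 = 4862/2627 + 42388/15299 = 185737014/40190473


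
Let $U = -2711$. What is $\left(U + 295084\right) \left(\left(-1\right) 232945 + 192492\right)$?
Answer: $-11827364969$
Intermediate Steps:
$\left(U + 295084\right) \left(\left(-1\right) 232945 + 192492\right) = \left(-2711 + 295084\right) \left(\left(-1\right) 232945 + 192492\right) = 292373 \left(-232945 + 192492\right) = 292373 \left(-40453\right) = -11827364969$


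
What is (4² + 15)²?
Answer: 961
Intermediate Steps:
(4² + 15)² = (16 + 15)² = 31² = 961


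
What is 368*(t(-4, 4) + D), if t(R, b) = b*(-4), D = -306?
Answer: -118496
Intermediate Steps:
t(R, b) = -4*b
368*(t(-4, 4) + D) = 368*(-4*4 - 306) = 368*(-16 - 306) = 368*(-322) = -118496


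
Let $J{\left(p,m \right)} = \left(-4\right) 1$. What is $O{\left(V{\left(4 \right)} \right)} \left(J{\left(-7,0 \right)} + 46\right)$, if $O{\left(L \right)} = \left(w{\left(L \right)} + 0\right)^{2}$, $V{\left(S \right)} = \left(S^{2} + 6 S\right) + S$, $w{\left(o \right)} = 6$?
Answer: $1512$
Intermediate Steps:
$V{\left(S \right)} = S^{2} + 7 S$
$J{\left(p,m \right)} = -4$
$O{\left(L \right)} = 36$ ($O{\left(L \right)} = \left(6 + 0\right)^{2} = 6^{2} = 36$)
$O{\left(V{\left(4 \right)} \right)} \left(J{\left(-7,0 \right)} + 46\right) = 36 \left(-4 + 46\right) = 36 \cdot 42 = 1512$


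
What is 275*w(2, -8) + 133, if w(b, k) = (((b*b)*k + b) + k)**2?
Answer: 397233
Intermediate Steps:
w(b, k) = (b + k + k*b**2)**2 (w(b, k) = ((b**2*k + b) + k)**2 = ((k*b**2 + b) + k)**2 = ((b + k*b**2) + k)**2 = (b + k + k*b**2)**2)
275*w(2, -8) + 133 = 275*(2 - 8 - 8*2**2)**2 + 133 = 275*(2 - 8 - 8*4)**2 + 133 = 275*(2 - 8 - 32)**2 + 133 = 275*(-38)**2 + 133 = 275*1444 + 133 = 397100 + 133 = 397233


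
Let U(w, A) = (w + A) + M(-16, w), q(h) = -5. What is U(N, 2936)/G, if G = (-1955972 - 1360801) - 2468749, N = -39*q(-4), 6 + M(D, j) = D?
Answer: -3109/5785522 ≈ -0.00053738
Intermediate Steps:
M(D, j) = -6 + D
N = 195 (N = -39*(-5) = 195)
U(w, A) = -22 + A + w (U(w, A) = (w + A) + (-6 - 16) = (A + w) - 22 = -22 + A + w)
G = -5785522 (G = -3316773 - 2468749 = -5785522)
U(N, 2936)/G = (-22 + 2936 + 195)/(-5785522) = 3109*(-1/5785522) = -3109/5785522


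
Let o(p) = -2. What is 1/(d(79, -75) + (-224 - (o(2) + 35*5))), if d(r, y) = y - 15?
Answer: -1/487 ≈ -0.0020534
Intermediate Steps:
d(r, y) = -15 + y
1/(d(79, -75) + (-224 - (o(2) + 35*5))) = 1/((-15 - 75) + (-224 - (-2 + 35*5))) = 1/(-90 + (-224 - (-2 + 175))) = 1/(-90 + (-224 - 1*173)) = 1/(-90 + (-224 - 173)) = 1/(-90 - 397) = 1/(-487) = -1/487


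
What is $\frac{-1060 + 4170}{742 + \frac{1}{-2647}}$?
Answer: $\frac{8232170}{1964073} \approx 4.1914$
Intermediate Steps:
$\frac{-1060 + 4170}{742 + \frac{1}{-2647}} = \frac{3110}{742 - \frac{1}{2647}} = \frac{3110}{\frac{1964073}{2647}} = 3110 \cdot \frac{2647}{1964073} = \frac{8232170}{1964073}$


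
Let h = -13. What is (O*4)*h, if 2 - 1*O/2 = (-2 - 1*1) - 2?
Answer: -728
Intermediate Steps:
O = 14 (O = 4 - 2*((-2 - 1*1) - 2) = 4 - 2*((-2 - 1) - 2) = 4 - 2*(-3 - 2) = 4 - 2*(-5) = 4 + 10 = 14)
(O*4)*h = (14*4)*(-13) = 56*(-13) = -728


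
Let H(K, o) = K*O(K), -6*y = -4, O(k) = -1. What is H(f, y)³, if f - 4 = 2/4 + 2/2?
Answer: -1331/8 ≈ -166.38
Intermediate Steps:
f = 11/2 (f = 4 + (2/4 + 2/2) = 4 + (2*(¼) + 2*(½)) = 4 + (½ + 1) = 4 + 3/2 = 11/2 ≈ 5.5000)
y = ⅔ (y = -⅙*(-4) = ⅔ ≈ 0.66667)
H(K, o) = -K (H(K, o) = K*(-1) = -K)
H(f, y)³ = (-1*11/2)³ = (-11/2)³ = -1331/8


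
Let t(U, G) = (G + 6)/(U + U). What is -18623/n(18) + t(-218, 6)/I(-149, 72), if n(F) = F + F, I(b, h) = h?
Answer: -4059817/7848 ≈ -517.31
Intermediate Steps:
n(F) = 2*F
t(U, G) = (6 + G)/(2*U) (t(U, G) = (6 + G)/((2*U)) = (6 + G)*(1/(2*U)) = (6 + G)/(2*U))
-18623/n(18) + t(-218, 6)/I(-149, 72) = -18623/(2*18) + ((1/2)*(6 + 6)/(-218))/72 = -18623/36 + ((1/2)*(-1/218)*12)*(1/72) = -18623*1/36 - 3/109*1/72 = -18623/36 - 1/2616 = -4059817/7848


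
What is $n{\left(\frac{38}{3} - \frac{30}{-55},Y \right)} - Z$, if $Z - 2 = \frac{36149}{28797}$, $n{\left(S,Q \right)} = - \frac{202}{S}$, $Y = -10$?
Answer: $- \frac{116416375}{6277746} \approx -18.544$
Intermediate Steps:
$Z = \frac{93743}{28797}$ ($Z = 2 + \frac{36149}{28797} = \frac{93743}{28797} \approx 3.2553$)
$n{\left(\frac{38}{3} - \frac{30}{-55},Y \right)} - Z = - \frac{202}{\frac{38}{3} - \frac{30}{-55}} - \frac{93743}{28797} = - \frac{202}{38 \cdot \frac{1}{3} - - \frac{6}{11}} - \frac{93743}{28797} = - \frac{202}{\frac{38}{3} + \frac{6}{11}} - \frac{93743}{28797} = - \frac{202}{\frac{436}{33}} - \frac{93743}{28797} = \left(-202\right) \frac{33}{436} - \frac{93743}{28797} = - \frac{3333}{218} - \frac{93743}{28797} = - \frac{116416375}{6277746}$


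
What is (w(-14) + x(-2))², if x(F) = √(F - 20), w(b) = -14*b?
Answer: (196 + I*√22)² ≈ 38394.0 + 1838.6*I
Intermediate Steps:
x(F) = √(-20 + F)
(w(-14) + x(-2))² = (-14*(-14) + √(-20 - 2))² = (196 + √(-22))² = (196 + I*√22)²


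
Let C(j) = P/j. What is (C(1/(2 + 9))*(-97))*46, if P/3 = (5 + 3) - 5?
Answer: -441738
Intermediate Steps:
P = 9 (P = 3*((5 + 3) - 5) = 3*(8 - 5) = 3*3 = 9)
C(j) = 9/j
(C(1/(2 + 9))*(-97))*46 = ((9/(1/(2 + 9)))*(-97))*46 = ((9/(1/11))*(-97))*46 = ((9*11)*(-97))*46 = (99*(-97))*46 = -9603*46 = -441738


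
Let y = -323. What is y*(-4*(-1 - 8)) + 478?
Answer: -11150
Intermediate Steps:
y*(-4*(-1 - 8)) + 478 = -(-1292)*(-1 - 8) + 478 = -(-1292)*(-9) + 478 = -323*36 + 478 = -11628 + 478 = -11150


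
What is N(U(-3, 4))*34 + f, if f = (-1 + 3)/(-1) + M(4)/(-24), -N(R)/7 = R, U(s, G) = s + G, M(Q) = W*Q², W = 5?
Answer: -730/3 ≈ -243.33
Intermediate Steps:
M(Q) = 5*Q²
U(s, G) = G + s
N(R) = -7*R
f = -16/3 (f = (-1 + 3)/(-1) + (5*4²)/(-24) = 2*(-1) + (5*16)*(-1/24) = -2 + 80*(-1/24) = -2 - 10/3 = -16/3 ≈ -5.3333)
N(U(-3, 4))*34 + f = -7*(4 - 3)*34 - 16/3 = -7*1*34 - 16/3 = -7*34 - 16/3 = -238 - 16/3 = -730/3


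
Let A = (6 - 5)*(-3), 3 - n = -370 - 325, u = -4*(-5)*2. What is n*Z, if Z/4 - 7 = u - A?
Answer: 139600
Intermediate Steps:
u = 40 (u = 20*2 = 40)
n = 698 (n = 3 - (-370 - 325) = 3 - 1*(-695) = 3 + 695 = 698)
A = -3 (A = 1*(-3) = -3)
Z = 200 (Z = 28 + 4*(40 - 1*(-3)) = 28 + 4*(40 + 3) = 28 + 4*43 = 28 + 172 = 200)
n*Z = 698*200 = 139600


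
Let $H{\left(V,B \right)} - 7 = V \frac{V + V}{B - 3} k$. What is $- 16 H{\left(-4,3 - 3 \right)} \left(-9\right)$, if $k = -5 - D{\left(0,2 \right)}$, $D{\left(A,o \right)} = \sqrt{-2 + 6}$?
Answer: $11760$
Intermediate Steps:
$D{\left(A,o \right)} = 2$ ($D{\left(A,o \right)} = \sqrt{4} = 2$)
$k = -7$ ($k = -5 - 2 = -7$)
$H{\left(V,B \right)} = 7 - \frac{14 V^{2}}{-3 + B}$ ($H{\left(V,B \right)} = 7 + V \frac{V + V}{B - 3} \left(-7\right) = 7 + V \frac{2 V}{-3 + B} \left(-7\right) = 7 + \frac{2 V^{2}}{-3 + B} \left(-7\right) = 7 - \frac{14 V^{2}}{-3 + B}$)
$- 16 H{\left(-4,3 - 3 \right)} \left(-9\right) = - 16 \frac{7 \left(-3 + \left(3 - 3\right) - 2 \left(-4\right)^{2}\right)}{-3 + \left(3 - 3\right)} \left(-9\right) = - 16 \frac{7 \left(-3 + \left(3 - 3\right) - 32\right)}{-3 + \left(3 - 3\right)} \left(-9\right) = - 16 \frac{7 \left(-3 + 0 - 32\right)}{-3 + 0} \left(-9\right) = - 16 \cdot 7 \frac{1}{-3} \left(-35\right) \left(-9\right) = - 16 \cdot 7 \left(- \frac{1}{3}\right) \left(-35\right) \left(-9\right) = \left(-16\right) \frac{245}{3} \left(-9\right) = \left(- \frac{3920}{3}\right) \left(-9\right) = 11760$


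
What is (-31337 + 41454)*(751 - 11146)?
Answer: -105166215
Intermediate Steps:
(-31337 + 41454)*(751 - 11146) = 10117*(-10395) = -105166215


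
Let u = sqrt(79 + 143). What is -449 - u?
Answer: -449 - sqrt(222) ≈ -463.90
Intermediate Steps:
u = sqrt(222) ≈ 14.900
-449 - u = -449 - sqrt(222)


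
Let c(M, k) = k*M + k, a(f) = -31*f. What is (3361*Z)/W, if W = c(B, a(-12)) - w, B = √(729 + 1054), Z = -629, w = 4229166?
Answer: 496664572377/993469553098 + 65536139*√1783/1490204329647 ≈ 0.50179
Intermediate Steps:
B = √1783 ≈ 42.226
c(M, k) = k + M*k (c(M, k) = M*k + k = k + M*k)
W = -4228794 + 372*√1783 (W = (-31*(-12))*(1 + √1783) - 1*4229166 = 372*(1 + √1783) - 4229166 = (372 + 372*√1783) - 4229166 = -4228794 + 372*√1783 ≈ -4.2131e+6)
(3361*Z)/W = (3361*(-629))/(-4228794 + 372*√1783) = -2114069/(-4228794 + 372*√1783)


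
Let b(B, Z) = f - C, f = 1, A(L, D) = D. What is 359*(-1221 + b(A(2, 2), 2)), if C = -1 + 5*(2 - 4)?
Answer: -434031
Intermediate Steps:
C = -11 (C = -1 + 5*(-2) = -1 - 10 = -11)
b(B, Z) = 12 (b(B, Z) = 1 - 1*(-11) = 1 + 11 = 12)
359*(-1221 + b(A(2, 2), 2)) = 359*(-1221 + 12) = 359*(-1209) = -434031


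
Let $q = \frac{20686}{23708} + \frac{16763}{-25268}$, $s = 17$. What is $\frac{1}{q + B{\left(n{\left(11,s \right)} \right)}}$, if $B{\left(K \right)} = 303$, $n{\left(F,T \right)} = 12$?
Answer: $\frac{149763436}{45409640269} \approx 0.0032981$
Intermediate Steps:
$q = \frac{31319161}{149763436}$ ($q = 20686 \cdot \frac{1}{23708} + 16763 \left(- \frac{1}{25268}\right) = \frac{10343}{11854} - \frac{16763}{25268} = \frac{31319161}{149763436} \approx 0.20912$)
$\frac{1}{q + B{\left(n{\left(11,s \right)} \right)}} = \frac{1}{\frac{31319161}{149763436} + 303} = \frac{1}{\frac{45409640269}{149763436}} = \frac{149763436}{45409640269}$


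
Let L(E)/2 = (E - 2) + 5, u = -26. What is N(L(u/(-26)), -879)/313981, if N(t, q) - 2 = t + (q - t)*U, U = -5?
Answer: 4445/313981 ≈ 0.014157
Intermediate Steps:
L(E) = 6 + 2*E (L(E) = 2*((E - 2) + 5) = 2*((-2 + E) + 5) = 2*(3 + E) = 6 + 2*E)
N(t, q) = 2 - 5*q + 6*t (N(t, q) = 2 + (t + (q - t)*(-5)) = 2 + (t + (-5*q + 5*t)) = 2 + (-5*q + 6*t) = 2 - 5*q + 6*t)
N(L(u/(-26)), -879)/313981 = (2 - 5*(-879) + 6*(6 + 2*(-26/(-26))))/313981 = (2 + 4395 + 6*(6 + 2*(-26*(-1/26))))*(1/313981) = (2 + 4395 + 6*(6 + 2*1))*(1/313981) = (2 + 4395 + 6*(6 + 2))*(1/313981) = (2 + 4395 + 6*8)*(1/313981) = (2 + 4395 + 48)*(1/313981) = 4445*(1/313981) = 4445/313981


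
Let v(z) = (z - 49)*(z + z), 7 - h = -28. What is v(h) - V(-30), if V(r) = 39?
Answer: -1019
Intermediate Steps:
h = 35 (h = 7 - 1*(-28) = 7 + 28 = 35)
v(z) = 2*z*(-49 + z) (v(z) = (-49 + z)*(2*z) = 2*z*(-49 + z))
v(h) - V(-30) = 2*35*(-49 + 35) - 1*39 = 2*35*(-14) - 39 = -980 - 39 = -1019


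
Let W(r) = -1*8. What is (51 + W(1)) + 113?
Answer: 156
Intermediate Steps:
W(r) = -8
(51 + W(1)) + 113 = (51 - 8) + 113 = 43 + 113 = 156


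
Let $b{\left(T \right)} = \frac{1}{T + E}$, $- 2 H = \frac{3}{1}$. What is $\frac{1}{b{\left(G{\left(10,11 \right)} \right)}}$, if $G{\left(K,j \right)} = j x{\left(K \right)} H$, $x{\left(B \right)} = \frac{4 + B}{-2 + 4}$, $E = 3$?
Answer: $- \frac{225}{2} \approx -112.5$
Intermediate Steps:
$H = - \frac{3}{2}$ ($H = - \frac{3 \cdot 1^{-1}}{2} = - \frac{3 \cdot 1}{2} = \left(- \frac{1}{2}\right) 3 = - \frac{3}{2} \approx -1.5$)
$x{\left(B \right)} = 2 + \frac{B}{2}$ ($x{\left(B \right)} = \frac{4 + B}{2} = \left(4 + B\right) \frac{1}{2} = 2 + \frac{B}{2}$)
$G{\left(K,j \right)} = - \frac{3 j \left(2 + \frac{K}{2}\right)}{2}$ ($G{\left(K,j \right)} = j \left(2 + \frac{K}{2}\right) \left(- \frac{3}{2}\right) = - \frac{3 j \left(2 + \frac{K}{2}\right)}{2}$)
$b{\left(T \right)} = \frac{1}{3 + T}$ ($b{\left(T \right)} = \frac{1}{T + 3} = \frac{1}{3 + T}$)
$\frac{1}{b{\left(G{\left(10,11 \right)} \right)}} = \frac{1}{\frac{1}{3 - \frac{33 \left(4 + 10\right)}{4}}} = \frac{1}{\frac{1}{3 - \frac{33}{4} \cdot 14}} = \frac{1}{\frac{1}{3 - \frac{231}{2}}} = \frac{1}{\frac{1}{- \frac{225}{2}}} = \frac{1}{- \frac{2}{225}} = - \frac{225}{2}$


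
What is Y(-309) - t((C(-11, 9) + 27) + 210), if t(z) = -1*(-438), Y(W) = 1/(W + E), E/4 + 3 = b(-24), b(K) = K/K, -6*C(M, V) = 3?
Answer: -138847/317 ≈ -438.00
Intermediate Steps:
C(M, V) = -½ (C(M, V) = -⅙*3 = -½)
b(K) = 1
E = -8 (E = -12 + 4*1 = -12 + 4 = -8)
Y(W) = 1/(-8 + W) (Y(W) = 1/(W - 8) = 1/(-8 + W))
t(z) = 438
Y(-309) - t((C(-11, 9) + 27) + 210) = 1/(-8 - 309) - 1*438 = 1/(-317) - 438 = -1/317 - 438 = -138847/317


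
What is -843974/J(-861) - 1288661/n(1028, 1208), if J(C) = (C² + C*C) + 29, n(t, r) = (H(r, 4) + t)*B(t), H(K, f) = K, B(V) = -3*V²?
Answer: -5980942596890597/10510516937349312 ≈ -0.56904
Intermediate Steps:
n(t, r) = -3*t²*(r + t) (n(t, r) = (r + t)*(-3*t²) = -3*t²*(r + t))
J(C) = 29 + 2*C² (J(C) = (C² + C²) + 29 = 2*C² + 29 = 29 + 2*C²)
-843974/J(-861) - 1288661/n(1028, 1208) = -843974/(29 + 2*(-861)²) - 1288661*1/(3170352*(-1*1208 - 1*1028)) = -843974/(29 + 2*741321) - 1288661*1/(3170352*(-1208 - 1028)) = -843974/(29 + 1482642) - 1288661/(3*1056784*(-2236)) = -843974/1482671 - 1288661/(-7088907072) = -843974*1/1482671 - 1288661*(-1/7088907072) = -843974/1482671 + 1288661/7088907072 = -5980942596890597/10510516937349312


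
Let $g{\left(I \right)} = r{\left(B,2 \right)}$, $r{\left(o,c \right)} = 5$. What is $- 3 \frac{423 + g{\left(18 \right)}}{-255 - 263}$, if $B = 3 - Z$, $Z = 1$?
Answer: $\frac{642}{259} \approx 2.4788$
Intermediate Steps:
$B = 2$ ($B = 3 - 1 = 2$)
$g{\left(I \right)} = 5$
$- 3 \frac{423 + g{\left(18 \right)}}{-255 - 263} = - 3 \frac{423 + 5}{-255 - 263} = - 3 \frac{428}{-518} = - 3 \cdot 428 \left(- \frac{1}{518}\right) = \left(-3\right) \left(- \frac{214}{259}\right) = \frac{642}{259}$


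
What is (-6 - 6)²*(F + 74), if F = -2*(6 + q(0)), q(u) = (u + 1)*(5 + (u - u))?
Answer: 7488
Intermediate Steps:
q(u) = 5 + 5*u (q(u) = (1 + u)*(5 + 0) = (1 + u)*5 = 5 + 5*u)
F = -22 (F = -2*(6 + (5 + 5*0)) = -2*(6 + (5 + 0)) = -2*(6 + 5) = -2*11 = -22)
(-6 - 6)²*(F + 74) = (-6 - 6)²*(-22 + 74) = (-12)²*52 = 144*52 = 7488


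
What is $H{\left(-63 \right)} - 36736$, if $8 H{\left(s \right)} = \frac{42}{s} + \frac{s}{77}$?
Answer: $- \frac{9698353}{264} \approx -36736.0$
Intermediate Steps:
$H{\left(s \right)} = \frac{s}{616} + \frac{21}{4 s}$ ($H{\left(s \right)} = \frac{\frac{42}{s} + \frac{s}{77}}{8} = \frac{s}{616} + \frac{21}{4 s}$)
$H{\left(-63 \right)} - 36736 = \frac{3234 + \left(-63\right)^{2}}{616 \left(-63\right)} - 36736 = \frac{1}{616} \left(- \frac{1}{63}\right) \left(3234 + 3969\right) - 36736 = \frac{1}{616} \left(- \frac{1}{63}\right) 7203 - 36736 = - \frac{49}{264} - 36736 = - \frac{9698353}{264}$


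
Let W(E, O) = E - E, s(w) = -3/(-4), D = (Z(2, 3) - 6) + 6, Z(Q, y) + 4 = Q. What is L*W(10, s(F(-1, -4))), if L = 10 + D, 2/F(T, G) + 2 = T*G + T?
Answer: 0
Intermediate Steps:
Z(Q, y) = -4 + Q
F(T, G) = 2/(-2 + T + G*T) (F(T, G) = 2/(-2 + (T*G + T)) = 2/(-2 + (G*T + T)) = 2/(-2 + (T + G*T)) = 2/(-2 + T + G*T))
D = -2 (D = ((-4 + 2) - 6) + 6 = (-2 - 6) + 6 = -8 + 6 = -2)
s(w) = 3/4 (s(w) = -3*(-1/4) = 3/4)
W(E, O) = 0
L = 8 (L = 10 - 2 = 8)
L*W(10, s(F(-1, -4))) = 8*0 = 0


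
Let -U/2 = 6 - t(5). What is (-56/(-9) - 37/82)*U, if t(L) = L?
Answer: -4259/369 ≈ -11.542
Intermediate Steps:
U = -2 (U = -2*(6 - 1*5) = -2*(6 - 5) = -2*1 = -2)
(-56/(-9) - 37/82)*U = (-56/(-9) - 37/82)*(-2) = (-56*(-⅑) - 37*1/82)*(-2) = (56/9 - 37/82)*(-2) = (4259/738)*(-2) = -4259/369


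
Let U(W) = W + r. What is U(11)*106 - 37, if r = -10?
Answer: 69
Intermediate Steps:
U(W) = -10 + W (U(W) = W - 10 = -10 + W)
U(11)*106 - 37 = (-10 + 11)*106 - 37 = 1*106 - 37 = 106 - 37 = 69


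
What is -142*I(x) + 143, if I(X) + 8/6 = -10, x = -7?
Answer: 5257/3 ≈ 1752.3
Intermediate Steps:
I(X) = -34/3 (I(X) = -4/3 - 10 = -34/3)
-142*I(x) + 143 = -142*(-34/3) + 143 = 4828/3 + 143 = 5257/3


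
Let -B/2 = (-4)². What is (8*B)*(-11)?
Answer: 2816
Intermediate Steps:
B = -32 (B = -2*(-4)² = -2*16 = -32)
(8*B)*(-11) = (8*(-32))*(-11) = -256*(-11) = 2816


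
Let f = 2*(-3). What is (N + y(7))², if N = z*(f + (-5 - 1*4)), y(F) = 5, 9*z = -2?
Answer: 625/9 ≈ 69.444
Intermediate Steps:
z = -2/9 (z = (⅑)*(-2) = -2/9 ≈ -0.22222)
f = -6
N = 10/3 (N = -2*(-6 + (-5 - 1*4))/9 = -2*(-6 + (-5 - 4))/9 = -2*(-6 - 9)/9 = -2/9*(-15) = 10/3 ≈ 3.3333)
(N + y(7))² = (10/3 + 5)² = (25/3)² = 625/9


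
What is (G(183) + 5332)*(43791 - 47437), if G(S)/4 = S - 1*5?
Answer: -22036424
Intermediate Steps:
G(S) = -20 + 4*S (G(S) = 4*(S - 1*5) = 4*(S - 5) = 4*(-5 + S) = -20 + 4*S)
(G(183) + 5332)*(43791 - 47437) = ((-20 + 4*183) + 5332)*(43791 - 47437) = ((-20 + 732) + 5332)*(-3646) = (712 + 5332)*(-3646) = 6044*(-3646) = -22036424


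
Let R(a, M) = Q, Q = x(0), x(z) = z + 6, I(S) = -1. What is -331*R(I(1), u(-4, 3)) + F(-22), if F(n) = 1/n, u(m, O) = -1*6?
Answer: -43693/22 ≈ -1986.0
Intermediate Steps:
u(m, O) = -6
x(z) = 6 + z
Q = 6 (Q = 6 + 0 = 6)
R(a, M) = 6
-331*R(I(1), u(-4, 3)) + F(-22) = -331*6 + 1/(-22) = -1986 - 1/22 = -43693/22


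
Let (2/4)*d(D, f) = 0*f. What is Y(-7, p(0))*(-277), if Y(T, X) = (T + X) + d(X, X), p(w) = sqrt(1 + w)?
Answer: 1662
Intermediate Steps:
d(D, f) = 0 (d(D, f) = 2*(0*f) = 2*0 = 0)
Y(T, X) = T + X (Y(T, X) = (T + X) + 0 = T + X)
Y(-7, p(0))*(-277) = (-7 + sqrt(1 + 0))*(-277) = (-7 + sqrt(1))*(-277) = (-7 + 1)*(-277) = -6*(-277) = 1662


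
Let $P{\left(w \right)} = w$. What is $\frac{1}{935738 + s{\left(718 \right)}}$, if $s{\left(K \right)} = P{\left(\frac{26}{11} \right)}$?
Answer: $\frac{11}{10293144} \approx 1.0687 \cdot 10^{-6}$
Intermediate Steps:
$s{\left(K \right)} = \frac{26}{11}$
$\frac{1}{935738 + s{\left(718 \right)}} = \frac{1}{935738 + \frac{26}{11}} = \frac{1}{\frac{10293144}{11}} = \frac{11}{10293144}$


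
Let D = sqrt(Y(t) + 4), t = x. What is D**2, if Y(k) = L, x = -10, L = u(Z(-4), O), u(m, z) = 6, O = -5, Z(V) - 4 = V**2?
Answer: 10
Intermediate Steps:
Z(V) = 4 + V**2
L = 6
t = -10
Y(k) = 6
D = sqrt(10) (D = sqrt(6 + 4) = sqrt(10) ≈ 3.1623)
D**2 = (sqrt(10))**2 = 10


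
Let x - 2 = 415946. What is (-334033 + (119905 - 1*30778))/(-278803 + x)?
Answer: -244906/137145 ≈ -1.7857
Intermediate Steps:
x = 415948 (x = 2 + 415946 = 415948)
(-334033 + (119905 - 1*30778))/(-278803 + x) = (-334033 + (119905 - 1*30778))/(-278803 + 415948) = (-334033 + (119905 - 30778))/137145 = (-334033 + 89127)*(1/137145) = -244906*1/137145 = -244906/137145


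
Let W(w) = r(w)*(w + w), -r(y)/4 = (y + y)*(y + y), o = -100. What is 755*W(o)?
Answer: 24160000000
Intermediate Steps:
r(y) = -16*y² (r(y) = -4*(y + y)*(y + y) = -4*2*y*2*y = -16*y²)
W(w) = -32*w³ (W(w) = (-16*w²)*(w + w) = (-16*w²)*(2*w) = -32*w³)
755*W(o) = 755*(-32*(-100)³) = 755*(-32*(-1000000)) = 755*32000000 = 24160000000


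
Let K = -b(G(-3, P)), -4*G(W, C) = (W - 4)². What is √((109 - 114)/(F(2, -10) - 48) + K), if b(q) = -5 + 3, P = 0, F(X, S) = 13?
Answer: √105/7 ≈ 1.4639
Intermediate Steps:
G(W, C) = -(-4 + W)²/4 (G(W, C) = -(W - 4)²/4 = -(-4 + W)²/4)
b(q) = -2
K = 2 (K = -1*(-2) = 2)
√((109 - 114)/(F(2, -10) - 48) + K) = √((109 - 114)/(13 - 48) + 2) = √(-5/(-35) + 2) = √(-5*(-1/35) + 2) = √(⅐ + 2) = √(15/7) = √105/7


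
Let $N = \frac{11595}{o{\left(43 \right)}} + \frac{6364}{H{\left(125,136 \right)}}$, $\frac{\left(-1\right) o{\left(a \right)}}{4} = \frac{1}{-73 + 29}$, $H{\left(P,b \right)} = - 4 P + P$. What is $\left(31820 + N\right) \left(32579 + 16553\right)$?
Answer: $\frac{2935907766452}{375} \approx 7.8291 \cdot 10^{9}$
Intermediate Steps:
$H{\left(P,b \right)} = - 3 P$
$o{\left(a \right)} = \frac{1}{11}$ ($o{\left(a \right)} = - \frac{4}{-73 + 29} = - \frac{4}{-44} = \left(-4\right) \left(- \frac{1}{44}\right) = \frac{1}{11}$)
$N = \frac{47823011}{375}$ ($N = 11595 \frac{1}{\frac{1}{11}} + \frac{6364}{\left(-3\right) 125} = 11595 \cdot 11 + \frac{6364}{-375} = 127545 + 6364 \left(- \frac{1}{375}\right) = 127545 - \frac{6364}{375} = \frac{47823011}{375} \approx 1.2753 \cdot 10^{5}$)
$\left(31820 + N\right) \left(32579 + 16553\right) = \left(31820 + \frac{47823011}{375}\right) \left(32579 + 16553\right) = \frac{59755511}{375} \cdot 49132 = \frac{2935907766452}{375}$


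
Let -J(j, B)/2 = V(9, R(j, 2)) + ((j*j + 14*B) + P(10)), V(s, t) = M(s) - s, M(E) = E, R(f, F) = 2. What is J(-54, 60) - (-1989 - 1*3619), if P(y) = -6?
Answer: -1892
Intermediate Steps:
V(s, t) = 0 (V(s, t) = s - s = 0)
J(j, B) = 12 - 28*B - 2*j² (J(j, B) = -2*(0 + ((j*j + 14*B) - 6)) = -2*(0 + ((j² + 14*B) - 6)) = -2*(0 + (-6 + j² + 14*B)) = -2*(-6 + j² + 14*B) = 12 - 28*B - 2*j²)
J(-54, 60) - (-1989 - 1*3619) = (12 - 28*60 - 2*(-54)²) - (-1989 - 1*3619) = (12 - 1680 - 2*2916) - (-1989 - 3619) = (12 - 1680 - 5832) - 1*(-5608) = -7500 + 5608 = -1892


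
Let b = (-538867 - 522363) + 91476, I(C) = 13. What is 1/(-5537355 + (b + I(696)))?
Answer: -1/6507096 ≈ -1.5368e-7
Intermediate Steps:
b = -969754 (b = -1061230 + 91476 = -969754)
1/(-5537355 + (b + I(696))) = 1/(-5537355 + (-969754 + 13)) = 1/(-5537355 - 969741) = 1/(-6507096) = -1/6507096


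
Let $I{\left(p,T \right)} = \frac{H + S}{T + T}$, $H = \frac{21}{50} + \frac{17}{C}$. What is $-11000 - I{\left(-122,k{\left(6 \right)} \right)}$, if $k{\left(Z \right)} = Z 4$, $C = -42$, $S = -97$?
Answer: $- \frac{277149083}{25200} \approx -10998.0$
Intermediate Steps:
$k{\left(Z \right)} = 4 Z$
$H = \frac{8}{525}$ ($H = \frac{21}{50} + \frac{17}{-42} = 21 \cdot \frac{1}{50} + 17 \left(- \frac{1}{42}\right) = \frac{21}{50} - \frac{17}{42} = \frac{8}{525} \approx 0.015238$)
$I{\left(p,T \right)} = - \frac{50917}{1050 T}$ ($I{\left(p,T \right)} = \frac{\frac{8}{525} - 97}{T + T} = - \frac{50917}{525 \cdot 2 T} = - \frac{50917 \frac{1}{2 T}}{525} = - \frac{50917}{1050 T}$)
$-11000 - I{\left(-122,k{\left(6 \right)} \right)} = -11000 - - \frac{50917}{1050 \cdot 4 \cdot 6} = -11000 - - \frac{50917}{1050 \cdot 24} = -11000 - \left(- \frac{50917}{1050}\right) \frac{1}{24} = -11000 - - \frac{50917}{25200} = -11000 + \frac{50917}{25200} = - \frac{277149083}{25200}$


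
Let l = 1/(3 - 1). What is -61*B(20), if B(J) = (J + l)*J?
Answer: -25010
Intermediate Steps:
l = 1/2 ≈ 0.50000
B(J) = J*(1/2 + J) (B(J) = (J + 1/2)*J = (1/2 + J)*J = J*(1/2 + J))
-61*B(20) = -1220*(1/2 + 20) = -1220*41/2 = -61*410 = -25010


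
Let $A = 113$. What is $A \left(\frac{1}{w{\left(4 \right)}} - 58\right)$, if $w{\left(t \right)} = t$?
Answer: $- \frac{26103}{4} \approx -6525.8$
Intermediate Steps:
$A \left(\frac{1}{w{\left(4 \right)}} - 58\right) = 113 \left(\frac{1}{4} - 58\right) = 113 \left(- \frac{231}{4}\right) = - \frac{26103}{4}$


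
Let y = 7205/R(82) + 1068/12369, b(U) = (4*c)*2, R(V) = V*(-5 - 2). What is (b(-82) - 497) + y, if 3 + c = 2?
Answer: -24992569/48298 ≈ -517.47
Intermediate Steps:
c = -1 (c = -3 + 2 = -1)
R(V) = -7*V (R(V) = V*(-7) = -7*V)
b(U) = -8 (b(U) = (4*(-1))*2 = -4*2 = -8)
y = -602079/48298 (y = 7205/((-7*82)) + 1068/12369 = 7205/(-574) + 1068*(1/12369) = 7205*(-1/574) + 356/4123 = -7205/574 + 356/4123 = -602079/48298 ≈ -12.466)
(b(-82) - 497) + y = (-8 - 497) - 602079/48298 = -505 - 602079/48298 = -24992569/48298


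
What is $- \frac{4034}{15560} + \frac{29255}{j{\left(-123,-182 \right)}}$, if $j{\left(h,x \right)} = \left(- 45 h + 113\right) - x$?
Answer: $\frac{21584479}{4535740} \approx 4.7588$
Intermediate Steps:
$j{\left(h,x \right)} = 113 - x - 45 h$ ($j{\left(h,x \right)} = \left(113 - 45 h\right) - x = 113 - x - 45 h$)
$- \frac{4034}{15560} + \frac{29255}{j{\left(-123,-182 \right)}} = - \frac{4034}{15560} + \frac{29255}{113 - -182 - -5535} = \left(-4034\right) \frac{1}{15560} + \frac{29255}{113 + 182 + 5535} = - \frac{2017}{7780} + \frac{29255}{5830} = - \frac{2017}{7780} + 29255 \cdot \frac{1}{5830} = - \frac{2017}{7780} + \frac{5851}{1166} = \frac{21584479}{4535740}$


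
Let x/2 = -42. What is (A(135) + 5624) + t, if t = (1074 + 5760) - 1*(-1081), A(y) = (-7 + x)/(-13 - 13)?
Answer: 27085/2 ≈ 13543.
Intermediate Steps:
x = -84 (x = 2*(-42) = -84)
A(y) = 7/2 (A(y) = (-7 - 84)/(-13 - 13) = -91/(-26) = -91*(-1/26) = 7/2)
t = 7915 (t = 6834 + 1081 = 7915)
(A(135) + 5624) + t = (7/2 + 5624) + 7915 = 11255/2 + 7915 = 27085/2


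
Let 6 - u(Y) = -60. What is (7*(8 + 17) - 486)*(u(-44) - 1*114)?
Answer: 14928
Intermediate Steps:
u(Y) = 66 (u(Y) = 6 - 1*(-60) = 6 + 60 = 66)
(7*(8 + 17) - 486)*(u(-44) - 1*114) = (7*(8 + 17) - 486)*(66 - 1*114) = (7*25 - 486)*(66 - 114) = (175 - 486)*(-48) = -311*(-48) = 14928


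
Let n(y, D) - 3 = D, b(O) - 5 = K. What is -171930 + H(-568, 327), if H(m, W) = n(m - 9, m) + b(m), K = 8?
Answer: -172482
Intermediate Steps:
b(O) = 13 (b(O) = 5 + 8 = 13)
n(y, D) = 3 + D
H(m, W) = 16 + m (H(m, W) = (3 + m) + 13 = 16 + m)
-171930 + H(-568, 327) = -171930 + (16 - 568) = -171930 - 552 = -172482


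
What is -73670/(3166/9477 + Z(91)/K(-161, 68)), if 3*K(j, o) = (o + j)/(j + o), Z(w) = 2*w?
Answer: -349085295/2588804 ≈ -134.84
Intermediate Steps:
K(j, o) = 1/3 (K(j, o) = ((o + j)/(j + o))/3 = ((j + o)/(j + o))/3 = (1/3)*1 = 1/3)
-73670/(3166/9477 + Z(91)/K(-161, 68)) = -73670/(3166/9477 + (2*91)/(1/3)) = -73670/(3166*(1/9477) + 182*3) = -73670/(3166/9477 + 546) = -73670/5177608/9477 = -73670*9477/5177608 = -349085295/2588804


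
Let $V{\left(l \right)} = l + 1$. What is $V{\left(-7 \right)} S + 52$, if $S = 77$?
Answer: $-410$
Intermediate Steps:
$V{\left(l \right)} = 1 + l$
$V{\left(-7 \right)} S + 52 = \left(1 - 7\right) 77 + 52 = \left(-6\right) 77 + 52 = -462 + 52 = -410$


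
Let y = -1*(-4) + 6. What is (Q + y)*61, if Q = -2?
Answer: 488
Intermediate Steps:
y = 10 (y = 4 + 6 = 10)
(Q + y)*61 = (-2 + 10)*61 = 8*61 = 488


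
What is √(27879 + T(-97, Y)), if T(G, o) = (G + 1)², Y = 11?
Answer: √37095 ≈ 192.60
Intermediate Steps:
T(G, o) = (1 + G)²
√(27879 + T(-97, Y)) = √(27879 + (1 - 97)²) = √(27879 + (-96)²) = √(27879 + 9216) = √37095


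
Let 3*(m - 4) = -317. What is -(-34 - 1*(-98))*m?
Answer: 19520/3 ≈ 6506.7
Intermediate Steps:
m = -305/3 (m = 4 + (⅓)*(-317) = 4 - 317/3 = -305/3 ≈ -101.67)
-(-34 - 1*(-98))*m = -(-34 - 1*(-98))*(-305)/3 = -(-34 + 98)*(-305)/3 = -64*(-305)/3 = -1*(-19520/3) = 19520/3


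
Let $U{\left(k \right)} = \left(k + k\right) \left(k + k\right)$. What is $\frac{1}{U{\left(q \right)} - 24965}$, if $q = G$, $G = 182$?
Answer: $\frac{1}{107531} \approx 9.2996 \cdot 10^{-6}$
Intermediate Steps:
$q = 182$
$U{\left(k \right)} = 4 k^{2}$ ($U{\left(k \right)} = 2 k 2 k = 4 k^{2}$)
$\frac{1}{U{\left(q \right)} - 24965} = \frac{1}{4 \cdot 182^{2} - 24965} = \frac{1}{4 \cdot 33124 - 24965} = \frac{1}{132496 - 24965} = \frac{1}{107531}$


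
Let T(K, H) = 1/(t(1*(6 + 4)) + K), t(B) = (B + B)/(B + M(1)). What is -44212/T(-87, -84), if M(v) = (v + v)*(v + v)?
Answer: 3783284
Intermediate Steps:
M(v) = 4*v² (M(v) = (2*v)*(2*v) = 4*v²)
t(B) = 2*B/(4 + B) (t(B) = (B + B)/(B + 4*1²) = (2*B)/(B + 4*1) = (2*B)/(B + 4) = (2*B)/(4 + B) = 2*B/(4 + B))
T(K, H) = 1/(10/7 + K) (T(K, H) = 1/(2*(1*(6 + 4))/(4 + 1*(6 + 4)) + K) = 1/(2*(1*10)/(4 + 1*10) + K) = 1/(2*10/(4 + 10) + K) = 1/(2*10/14 + K) = 1/(2*10*(1/14) + K) = 1/(10/7 + K))
-44212/T(-87, -84) = -44212/(7/(10 + 7*(-87))) = -44212/(7/(10 - 609)) = -44212/(7/(-599)) = -44212/(7*(-1/599)) = -44212/(-7/599) = -44212*(-599/7) = 3783284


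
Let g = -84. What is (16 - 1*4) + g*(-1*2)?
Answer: 180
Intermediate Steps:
(16 - 1*4) + g*(-1*2) = (16 - 1*4) - (-84)*2 = (16 - 4) - 84*(-2) = 12 + 168 = 180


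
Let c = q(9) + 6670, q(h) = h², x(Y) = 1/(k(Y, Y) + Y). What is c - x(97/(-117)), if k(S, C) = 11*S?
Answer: 2619427/388 ≈ 6751.1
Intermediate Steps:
x(Y) = 1/(12*Y) (x(Y) = 1/(11*Y + Y) = 1/(12*Y))
c = 6751 (c = 9² + 6670 = 81 + 6670 = 6751)
c - x(97/(-117)) = 6751 - 1/(12*(97/(-117))) = 6751 - 1/(12*(97*(-1/117))) = 6751 - 1/(12*(-97/117)) = 6751 - (-117)/(12*97) = 6751 - 1*(-39/388) = 6751 + 39/388 = 2619427/388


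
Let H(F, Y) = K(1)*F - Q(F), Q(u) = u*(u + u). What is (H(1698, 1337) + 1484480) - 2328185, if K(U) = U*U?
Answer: -6608415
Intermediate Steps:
K(U) = U²
Q(u) = 2*u² (Q(u) = u*(2*u) = 2*u²)
H(F, Y) = F - 2*F² (H(F, Y) = 1²*F - 2*F² = 1*F - 2*F² = F - 2*F²)
(H(1698, 1337) + 1484480) - 2328185 = (1698*(1 - 2*1698) + 1484480) - 2328185 = (1698*(1 - 3396) + 1484480) - 2328185 = (1698*(-3395) + 1484480) - 2328185 = (-5764710 + 1484480) - 2328185 = -4280230 - 2328185 = -6608415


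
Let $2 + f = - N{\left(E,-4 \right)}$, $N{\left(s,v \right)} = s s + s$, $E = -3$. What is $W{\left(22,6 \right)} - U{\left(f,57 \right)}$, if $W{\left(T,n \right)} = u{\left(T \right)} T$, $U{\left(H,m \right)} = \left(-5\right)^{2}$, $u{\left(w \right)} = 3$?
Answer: $41$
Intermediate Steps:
$N{\left(s,v \right)} = s + s^{2}$ ($N{\left(s,v \right)} = s^{2} + s = s + s^{2}$)
$f = -8$ ($f = -2 - - 3 \left(1 - 3\right) = -2 - \left(-3\right) \left(-2\right) = -2 - 6 = -8$)
$U{\left(H,m \right)} = 25$
$W{\left(T,n \right)} = 3 T$
$W{\left(22,6 \right)} - U{\left(f,57 \right)} = 3 \cdot 22 - 25 = 66 - 25 = 41$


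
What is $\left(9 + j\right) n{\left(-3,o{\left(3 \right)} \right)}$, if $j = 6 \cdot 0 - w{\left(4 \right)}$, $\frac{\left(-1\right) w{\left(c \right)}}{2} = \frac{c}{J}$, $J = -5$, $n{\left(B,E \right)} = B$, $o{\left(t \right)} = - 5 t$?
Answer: $- \frac{111}{5} \approx -22.2$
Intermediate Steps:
$w{\left(c \right)} = \frac{2 c}{5}$ ($w{\left(c \right)} = - 2 \frac{c}{-5} = - 2 c \left(- \frac{1}{5}\right) = - 2 \left(- \frac{c}{5}\right) = \frac{2 c}{5}$)
$j = - \frac{8}{5}$ ($j = 6 \cdot 0 - \frac{2}{5} \cdot 4 = 0 - \frac{8}{5} = - \frac{8}{5} \approx -1.6$)
$\left(9 + j\right) n{\left(-3,o{\left(3 \right)} \right)} = \left(9 - \frac{8}{5}\right) \left(-3\right) = \frac{37}{5} \left(-3\right) = - \frac{111}{5}$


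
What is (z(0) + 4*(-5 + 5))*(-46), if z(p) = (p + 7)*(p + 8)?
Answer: -2576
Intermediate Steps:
z(p) = (7 + p)*(8 + p)
(z(0) + 4*(-5 + 5))*(-46) = ((56 + 0² + 15*0) + 4*(-5 + 5))*(-46) = ((56 + 0 + 0) + 4*0)*(-46) = (56 + 0)*(-46) = 56*(-46) = -2576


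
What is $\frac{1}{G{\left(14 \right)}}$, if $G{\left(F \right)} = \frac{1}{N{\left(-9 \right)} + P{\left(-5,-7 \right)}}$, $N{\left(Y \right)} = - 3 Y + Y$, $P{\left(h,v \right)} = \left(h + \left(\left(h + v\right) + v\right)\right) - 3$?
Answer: $-9$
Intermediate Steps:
$P{\left(h,v \right)} = -3 + 2 h + 2 v$ ($P{\left(h,v \right)} = \left(h + \left(h + 2 v\right)\right) - 3 = \left(2 h + 2 v\right) - 3 = -3 + 2 h + 2 v$)
$N{\left(Y \right)} = - 2 Y$
$G{\left(F \right)} = - \frac{1}{9}$ ($G{\left(F \right)} = \frac{1}{\left(-2\right) \left(-9\right) + \left(-3 + 2 \left(-5\right) + 2 \left(-7\right)\right)} = \frac{1}{18 - 27} = \frac{1}{-9} = - \frac{1}{9}$)
$\frac{1}{G{\left(14 \right)}} = \frac{1}{- \frac{1}{9}} = -9$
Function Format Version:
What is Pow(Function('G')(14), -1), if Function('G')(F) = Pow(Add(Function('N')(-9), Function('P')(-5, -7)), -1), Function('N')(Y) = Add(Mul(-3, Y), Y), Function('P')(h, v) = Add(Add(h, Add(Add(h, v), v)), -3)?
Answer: -9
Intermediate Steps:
Function('P')(h, v) = Add(-3, Mul(2, h), Mul(2, v)) (Function('P')(h, v) = Add(Add(h, Add(h, Mul(2, v))), -3) = Add(Add(Mul(2, h), Mul(2, v)), -3) = Add(-3, Mul(2, h), Mul(2, v)))
Function('N')(Y) = Mul(-2, Y)
Function('G')(F) = Rational(-1, 9) (Function('G')(F) = Pow(Add(Mul(-2, -9), Add(-3, Mul(2, -5), Mul(2, -7))), -1) = Pow(Add(18, Add(-3, -10, -14)), -1) = Pow(Add(18, -27), -1) = Pow(-9, -1) = Rational(-1, 9))
Pow(Function('G')(14), -1) = Pow(Rational(-1, 9), -1) = -9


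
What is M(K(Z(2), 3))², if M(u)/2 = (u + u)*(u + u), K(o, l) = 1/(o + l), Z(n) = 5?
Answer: 1/64 ≈ 0.015625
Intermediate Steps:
K(o, l) = 1/(l + o)
M(u) = 8*u² (M(u) = 2*((u + u)*(u + u)) = 2*((2*u)*(2*u)) = 2*(4*u²) = 8*u²)
M(K(Z(2), 3))² = (8*(1/(3 + 5))²)² = (8*(1/8)²)² = (8*(⅛)²)² = (8*(1/64))² = (⅛)² = 1/64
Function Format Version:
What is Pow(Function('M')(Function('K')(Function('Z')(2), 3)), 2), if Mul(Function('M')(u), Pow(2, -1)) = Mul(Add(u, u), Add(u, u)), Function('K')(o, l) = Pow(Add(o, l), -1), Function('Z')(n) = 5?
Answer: Rational(1, 64) ≈ 0.015625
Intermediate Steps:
Function('K')(o, l) = Pow(Add(l, o), -1)
Function('M')(u) = Mul(8, Pow(u, 2)) (Function('M')(u) = Mul(2, Mul(Add(u, u), Add(u, u))) = Mul(2, Mul(Mul(2, u), Mul(2, u))) = Mul(2, Mul(4, Pow(u, 2))) = Mul(8, Pow(u, 2)))
Pow(Function('M')(Function('K')(Function('Z')(2), 3)), 2) = Pow(Mul(8, Pow(Pow(Add(3, 5), -1), 2)), 2) = Pow(Mul(8, Pow(Pow(8, -1), 2)), 2) = Pow(Mul(8, Pow(Rational(1, 8), 2)), 2) = Pow(Mul(8, Rational(1, 64)), 2) = Pow(Rational(1, 8), 2) = Rational(1, 64)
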